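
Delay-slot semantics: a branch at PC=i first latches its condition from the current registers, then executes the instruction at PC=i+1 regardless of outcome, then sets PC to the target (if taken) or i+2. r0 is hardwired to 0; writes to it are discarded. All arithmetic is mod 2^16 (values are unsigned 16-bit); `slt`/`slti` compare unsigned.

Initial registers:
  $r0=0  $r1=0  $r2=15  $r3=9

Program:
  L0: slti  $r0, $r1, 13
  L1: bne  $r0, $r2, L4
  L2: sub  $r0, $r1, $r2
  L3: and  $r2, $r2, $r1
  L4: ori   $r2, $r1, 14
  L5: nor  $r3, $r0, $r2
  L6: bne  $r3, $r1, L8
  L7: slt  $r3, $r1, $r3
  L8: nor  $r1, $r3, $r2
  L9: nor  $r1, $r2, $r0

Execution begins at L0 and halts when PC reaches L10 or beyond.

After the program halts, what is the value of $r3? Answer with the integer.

1

[0] slti  $r0, $r1, 13  →  {$r0:0, $r1:0, $r2:15, $r3:9}
[1] bne  $r0, $r2, L4  →  {$r0:0, $r1:0, $r2:15, $r3:9}  ⟨branch taken⟩
[2] sub  $r0, $r1, $r2  →  {$r0:0, $r1:0, $r2:15, $r3:9}
[4] ori   $r2, $r1, 14  →  {$r0:0, $r1:0, $r2:14, $r3:9}
[5] nor  $r3, $r0, $r2  →  {$r0:0, $r1:0, $r2:14, $r3:65521}
[6] bne  $r3, $r1, L8  →  {$r0:0, $r1:0, $r2:14, $r3:65521}  ⟨branch taken⟩
[7] slt  $r3, $r1, $r3  →  {$r0:0, $r1:0, $r2:14, $r3:1}
[8] nor  $r1, $r3, $r2  →  {$r0:0, $r1:65520, $r2:14, $r3:1}
[9] nor  $r1, $r2, $r0  →  {$r0:0, $r1:65521, $r2:14, $r3:1}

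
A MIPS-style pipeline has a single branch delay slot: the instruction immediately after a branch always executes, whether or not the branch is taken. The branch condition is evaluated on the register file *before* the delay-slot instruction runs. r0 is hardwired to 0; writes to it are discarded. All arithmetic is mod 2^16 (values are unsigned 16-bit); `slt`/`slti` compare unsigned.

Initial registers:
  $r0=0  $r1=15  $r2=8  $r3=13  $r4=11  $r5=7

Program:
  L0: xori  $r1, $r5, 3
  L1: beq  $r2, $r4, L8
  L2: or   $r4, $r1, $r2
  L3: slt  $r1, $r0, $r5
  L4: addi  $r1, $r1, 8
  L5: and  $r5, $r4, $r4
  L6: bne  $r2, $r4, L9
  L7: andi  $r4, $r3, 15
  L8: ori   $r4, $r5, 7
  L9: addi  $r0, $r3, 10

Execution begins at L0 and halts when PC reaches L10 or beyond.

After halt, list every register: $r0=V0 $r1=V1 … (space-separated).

PC=0  xori  $r1, $r5, 3      | $r0=0 $r1=4 $r2=8 $r3=13 $r4=11 $r5=7
PC=1  beq  $r2, $r4, L8      | $r0=0 $r1=4 $r2=8 $r3=13 $r4=11 $r5=7  [not taken]
PC=2  or   $r4, $r1, $r2     | $r0=0 $r1=4 $r2=8 $r3=13 $r4=12 $r5=7
PC=3  slt  $r1, $r0, $r5     | $r0=0 $r1=1 $r2=8 $r3=13 $r4=12 $r5=7
PC=4  addi  $r1, $r1, 8      | $r0=0 $r1=9 $r2=8 $r3=13 $r4=12 $r5=7
PC=5  and  $r5, $r4, $r4     | $r0=0 $r1=9 $r2=8 $r3=13 $r4=12 $r5=12
PC=6  bne  $r2, $r4, L9      | $r0=0 $r1=9 $r2=8 $r3=13 $r4=12 $r5=12  [TAKEN]
PC=7  andi  $r4, $r3, 15     | $r0=0 $r1=9 $r2=8 $r3=13 $r4=13 $r5=12
PC=9  addi  $r0, $r3, 10     | $r0=0 $r1=9 $r2=8 $r3=13 $r4=13 $r5=12

$r0=0 $r1=9 $r2=8 $r3=13 $r4=13 $r5=12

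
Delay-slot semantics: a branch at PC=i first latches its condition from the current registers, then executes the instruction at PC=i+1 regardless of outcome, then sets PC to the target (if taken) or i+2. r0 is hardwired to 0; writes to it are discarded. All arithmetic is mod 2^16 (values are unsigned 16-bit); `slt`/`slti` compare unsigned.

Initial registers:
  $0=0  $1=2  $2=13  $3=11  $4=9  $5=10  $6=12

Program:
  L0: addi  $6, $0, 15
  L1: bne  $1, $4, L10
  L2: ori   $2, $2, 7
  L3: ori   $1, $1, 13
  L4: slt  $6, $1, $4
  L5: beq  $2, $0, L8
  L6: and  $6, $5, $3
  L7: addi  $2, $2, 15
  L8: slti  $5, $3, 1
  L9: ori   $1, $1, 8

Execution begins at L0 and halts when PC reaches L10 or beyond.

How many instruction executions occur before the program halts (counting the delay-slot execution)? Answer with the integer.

3

[0] addi  $6, $0, 15  →  {$0:0, $1:2, $2:13, $3:11, $4:9, $5:10, $6:15}
[1] bne  $1, $4, L10  →  {$0:0, $1:2, $2:13, $3:11, $4:9, $5:10, $6:15}  ⟨branch taken⟩
[2] ori   $2, $2, 7  →  {$0:0, $1:2, $2:15, $3:11, $4:9, $5:10, $6:15}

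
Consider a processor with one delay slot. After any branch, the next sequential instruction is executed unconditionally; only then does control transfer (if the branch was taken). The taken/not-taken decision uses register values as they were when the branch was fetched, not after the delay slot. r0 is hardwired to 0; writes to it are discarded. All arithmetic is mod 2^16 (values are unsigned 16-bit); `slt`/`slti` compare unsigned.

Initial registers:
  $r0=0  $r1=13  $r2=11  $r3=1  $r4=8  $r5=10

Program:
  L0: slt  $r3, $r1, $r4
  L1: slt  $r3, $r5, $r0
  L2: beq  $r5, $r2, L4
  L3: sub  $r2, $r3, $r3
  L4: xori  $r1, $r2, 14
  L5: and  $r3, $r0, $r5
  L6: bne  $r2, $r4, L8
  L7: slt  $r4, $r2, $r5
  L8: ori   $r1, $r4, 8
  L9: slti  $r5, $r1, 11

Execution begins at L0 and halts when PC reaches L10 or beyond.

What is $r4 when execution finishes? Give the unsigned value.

1

[0] slt  $r3, $r1, $r4  →  {$r0:0, $r1:13, $r2:11, $r3:0, $r4:8, $r5:10}
[1] slt  $r3, $r5, $r0  →  {$r0:0, $r1:13, $r2:11, $r3:0, $r4:8, $r5:10}
[2] beq  $r5, $r2, L4  →  {$r0:0, $r1:13, $r2:11, $r3:0, $r4:8, $r5:10}  ⟨branch fallthrough⟩
[3] sub  $r2, $r3, $r3  →  {$r0:0, $r1:13, $r2:0, $r3:0, $r4:8, $r5:10}
[4] xori  $r1, $r2, 14  →  {$r0:0, $r1:14, $r2:0, $r3:0, $r4:8, $r5:10}
[5] and  $r3, $r0, $r5  →  {$r0:0, $r1:14, $r2:0, $r3:0, $r4:8, $r5:10}
[6] bne  $r2, $r4, L8  →  {$r0:0, $r1:14, $r2:0, $r3:0, $r4:8, $r5:10}  ⟨branch taken⟩
[7] slt  $r4, $r2, $r5  →  {$r0:0, $r1:14, $r2:0, $r3:0, $r4:1, $r5:10}
[8] ori   $r1, $r4, 8  →  {$r0:0, $r1:9, $r2:0, $r3:0, $r4:1, $r5:10}
[9] slti  $r5, $r1, 11  →  {$r0:0, $r1:9, $r2:0, $r3:0, $r4:1, $r5:1}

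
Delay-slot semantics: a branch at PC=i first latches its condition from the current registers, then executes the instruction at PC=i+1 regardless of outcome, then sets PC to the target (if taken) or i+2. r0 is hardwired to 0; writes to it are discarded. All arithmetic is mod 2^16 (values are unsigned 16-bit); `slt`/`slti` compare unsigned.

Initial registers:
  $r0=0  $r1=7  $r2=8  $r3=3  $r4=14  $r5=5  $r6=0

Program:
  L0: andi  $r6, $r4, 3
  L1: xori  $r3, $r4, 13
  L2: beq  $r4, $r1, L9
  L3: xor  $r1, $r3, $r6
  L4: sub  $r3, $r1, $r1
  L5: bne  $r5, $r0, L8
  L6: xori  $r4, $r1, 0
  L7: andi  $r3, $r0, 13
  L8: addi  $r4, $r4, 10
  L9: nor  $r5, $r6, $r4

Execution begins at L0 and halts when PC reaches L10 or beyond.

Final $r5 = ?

PC=0  andi  $r6, $r4, 3      | $r0=0 $r1=7 $r2=8 $r3=3 $r4=14 $r5=5 $r6=2
PC=1  xori  $r3, $r4, 13     | $r0=0 $r1=7 $r2=8 $r3=3 $r4=14 $r5=5 $r6=2
PC=2  beq  $r4, $r1, L9      | $r0=0 $r1=7 $r2=8 $r3=3 $r4=14 $r5=5 $r6=2  [not taken]
PC=3  xor  $r1, $r3, $r6     | $r0=0 $r1=1 $r2=8 $r3=3 $r4=14 $r5=5 $r6=2
PC=4  sub  $r3, $r1, $r1     | $r0=0 $r1=1 $r2=8 $r3=0 $r4=14 $r5=5 $r6=2
PC=5  bne  $r5, $r0, L8      | $r0=0 $r1=1 $r2=8 $r3=0 $r4=14 $r5=5 $r6=2  [TAKEN]
PC=6  xori  $r4, $r1, 0      | $r0=0 $r1=1 $r2=8 $r3=0 $r4=1 $r5=5 $r6=2
PC=8  addi  $r4, $r4, 10     | $r0=0 $r1=1 $r2=8 $r3=0 $r4=11 $r5=5 $r6=2
PC=9  nor  $r5, $r6, $r4     | $r0=0 $r1=1 $r2=8 $r3=0 $r4=11 $r5=65524 $r6=2

65524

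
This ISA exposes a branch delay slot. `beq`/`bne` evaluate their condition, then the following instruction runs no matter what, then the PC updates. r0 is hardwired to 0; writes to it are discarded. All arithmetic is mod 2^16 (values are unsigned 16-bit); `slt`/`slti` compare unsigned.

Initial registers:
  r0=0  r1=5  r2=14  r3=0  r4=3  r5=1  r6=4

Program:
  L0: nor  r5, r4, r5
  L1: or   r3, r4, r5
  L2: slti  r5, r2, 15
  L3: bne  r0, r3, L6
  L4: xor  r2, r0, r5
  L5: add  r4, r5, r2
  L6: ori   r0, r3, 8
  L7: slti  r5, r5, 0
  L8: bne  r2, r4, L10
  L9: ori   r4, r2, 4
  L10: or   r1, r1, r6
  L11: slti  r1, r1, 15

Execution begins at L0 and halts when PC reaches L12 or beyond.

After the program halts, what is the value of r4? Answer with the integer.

  step pc=0: nor  r5, r4, r5  regs=(0,5,14,0,3,65532,4)
  step pc=1: or   r3, r4, r5  regs=(0,5,14,65535,3,65532,4)
  step pc=2: slti  r5, r2, 15  regs=(0,5,14,65535,3,1,4)
  step pc=3: bne  r0, r3, L6  cond=T  regs=(0,5,14,65535,3,1,4)
  step pc=4: xor  r2, r0, r5  regs=(0,5,1,65535,3,1,4)
  step pc=6: ori   r0, r3, 8  regs=(0,5,1,65535,3,1,4)
  step pc=7: slti  r5, r5, 0  regs=(0,5,1,65535,3,0,4)
  step pc=8: bne  r2, r4, L10  cond=T  regs=(0,5,1,65535,3,0,4)
  step pc=9: ori   r4, r2, 4  regs=(0,5,1,65535,5,0,4)
  step pc=10: or   r1, r1, r6  regs=(0,5,1,65535,5,0,4)
  step pc=11: slti  r1, r1, 15  regs=(0,1,1,65535,5,0,4)

5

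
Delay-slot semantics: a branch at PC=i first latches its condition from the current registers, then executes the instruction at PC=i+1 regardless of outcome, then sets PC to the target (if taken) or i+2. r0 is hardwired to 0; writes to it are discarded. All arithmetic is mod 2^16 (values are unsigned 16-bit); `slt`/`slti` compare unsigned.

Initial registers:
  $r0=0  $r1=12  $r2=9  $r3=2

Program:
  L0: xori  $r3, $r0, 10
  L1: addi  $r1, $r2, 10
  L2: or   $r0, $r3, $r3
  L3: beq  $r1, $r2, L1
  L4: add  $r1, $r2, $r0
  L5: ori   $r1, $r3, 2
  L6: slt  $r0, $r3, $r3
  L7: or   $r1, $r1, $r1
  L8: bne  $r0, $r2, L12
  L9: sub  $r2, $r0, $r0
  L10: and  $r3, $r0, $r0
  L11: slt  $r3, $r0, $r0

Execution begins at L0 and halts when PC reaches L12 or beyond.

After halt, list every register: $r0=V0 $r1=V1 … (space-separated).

PC=0  xori  $r3, $r0, 10     | $r0=0 $r1=12 $r2=9 $r3=10
PC=1  addi  $r1, $r2, 10     | $r0=0 $r1=19 $r2=9 $r3=10
PC=2  or   $r0, $r3, $r3     | $r0=0 $r1=19 $r2=9 $r3=10
PC=3  beq  $r1, $r2, L1      | $r0=0 $r1=19 $r2=9 $r3=10  [not taken]
PC=4  add  $r1, $r2, $r0     | $r0=0 $r1=9 $r2=9 $r3=10
PC=5  ori   $r1, $r3, 2      | $r0=0 $r1=10 $r2=9 $r3=10
PC=6  slt  $r0, $r3, $r3     | $r0=0 $r1=10 $r2=9 $r3=10
PC=7  or   $r1, $r1, $r1     | $r0=0 $r1=10 $r2=9 $r3=10
PC=8  bne  $r0, $r2, L12     | $r0=0 $r1=10 $r2=9 $r3=10  [TAKEN]
PC=9  sub  $r2, $r0, $r0     | $r0=0 $r1=10 $r2=0 $r3=10

$r0=0 $r1=10 $r2=0 $r3=10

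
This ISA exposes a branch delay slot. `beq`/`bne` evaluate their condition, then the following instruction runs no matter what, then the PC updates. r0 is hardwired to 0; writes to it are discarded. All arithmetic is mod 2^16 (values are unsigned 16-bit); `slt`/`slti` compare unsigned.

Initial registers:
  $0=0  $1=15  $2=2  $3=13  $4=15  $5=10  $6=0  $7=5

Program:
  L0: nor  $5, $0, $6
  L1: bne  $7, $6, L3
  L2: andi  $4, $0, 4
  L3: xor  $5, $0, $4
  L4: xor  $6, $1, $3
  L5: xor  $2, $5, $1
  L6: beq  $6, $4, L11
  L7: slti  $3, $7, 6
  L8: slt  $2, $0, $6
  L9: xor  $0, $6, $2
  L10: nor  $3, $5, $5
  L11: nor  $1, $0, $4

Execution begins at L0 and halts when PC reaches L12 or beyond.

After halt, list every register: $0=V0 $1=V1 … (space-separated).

#0 nor  $5, $0, $6 ; 0/15/2/13/15/65535/0/5
#1 bne  $7, $6, L3 ; 0/15/2/13/15/65535/0/5 ; →target
#2 andi  $4, $0, 4 ; 0/15/2/13/0/65535/0/5
#3 xor  $5, $0, $4 ; 0/15/2/13/0/0/0/5
#4 xor  $6, $1, $3 ; 0/15/2/13/0/0/2/5
#5 xor  $2, $5, $1 ; 0/15/15/13/0/0/2/5
#6 beq  $6, $4, L11 ; 0/15/15/13/0/0/2/5 ; →fallthru
#7 slti  $3, $7, 6 ; 0/15/15/1/0/0/2/5
#8 slt  $2, $0, $6 ; 0/15/1/1/0/0/2/5
#9 xor  $0, $6, $2 ; 0/15/1/1/0/0/2/5
#10 nor  $3, $5, $5 ; 0/15/1/65535/0/0/2/5
#11 nor  $1, $0, $4 ; 0/65535/1/65535/0/0/2/5

$0=0 $1=65535 $2=1 $3=65535 $4=0 $5=0 $6=2 $7=5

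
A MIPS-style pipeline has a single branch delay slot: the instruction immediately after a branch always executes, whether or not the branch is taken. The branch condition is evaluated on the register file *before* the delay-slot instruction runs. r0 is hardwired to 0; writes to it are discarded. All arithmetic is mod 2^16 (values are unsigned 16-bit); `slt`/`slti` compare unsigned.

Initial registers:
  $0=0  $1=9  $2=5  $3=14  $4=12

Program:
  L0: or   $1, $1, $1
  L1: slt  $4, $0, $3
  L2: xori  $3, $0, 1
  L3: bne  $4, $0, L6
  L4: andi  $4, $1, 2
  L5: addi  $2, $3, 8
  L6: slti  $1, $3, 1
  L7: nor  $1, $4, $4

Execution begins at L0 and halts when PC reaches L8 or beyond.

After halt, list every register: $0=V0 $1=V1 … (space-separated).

  step pc=0: or   $1, $1, $1  regs=(0,9,5,14,12)
  step pc=1: slt  $4, $0, $3  regs=(0,9,5,14,1)
  step pc=2: xori  $3, $0, 1  regs=(0,9,5,1,1)
  step pc=3: bne  $4, $0, L6  cond=T  regs=(0,9,5,1,1)
  step pc=4: andi  $4, $1, 2  regs=(0,9,5,1,0)
  step pc=6: slti  $1, $3, 1  regs=(0,0,5,1,0)
  step pc=7: nor  $1, $4, $4  regs=(0,65535,5,1,0)

$0=0 $1=65535 $2=5 $3=1 $4=0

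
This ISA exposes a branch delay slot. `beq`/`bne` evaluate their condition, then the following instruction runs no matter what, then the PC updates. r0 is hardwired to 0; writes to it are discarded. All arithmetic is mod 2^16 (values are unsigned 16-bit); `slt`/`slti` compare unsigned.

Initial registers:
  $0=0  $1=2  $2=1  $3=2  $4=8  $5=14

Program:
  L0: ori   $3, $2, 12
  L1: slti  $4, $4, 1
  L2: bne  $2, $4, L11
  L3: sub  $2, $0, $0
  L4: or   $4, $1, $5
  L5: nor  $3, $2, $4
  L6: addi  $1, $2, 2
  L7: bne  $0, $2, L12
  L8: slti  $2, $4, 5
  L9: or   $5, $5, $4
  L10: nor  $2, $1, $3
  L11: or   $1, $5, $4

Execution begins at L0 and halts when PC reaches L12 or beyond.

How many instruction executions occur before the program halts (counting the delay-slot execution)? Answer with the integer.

5

#0 ori   $3, $2, 12 ; 0/2/1/13/8/14
#1 slti  $4, $4, 1 ; 0/2/1/13/0/14
#2 bne  $2, $4, L11 ; 0/2/1/13/0/14 ; →target
#3 sub  $2, $0, $0 ; 0/2/0/13/0/14
#11 or   $1, $5, $4 ; 0/14/0/13/0/14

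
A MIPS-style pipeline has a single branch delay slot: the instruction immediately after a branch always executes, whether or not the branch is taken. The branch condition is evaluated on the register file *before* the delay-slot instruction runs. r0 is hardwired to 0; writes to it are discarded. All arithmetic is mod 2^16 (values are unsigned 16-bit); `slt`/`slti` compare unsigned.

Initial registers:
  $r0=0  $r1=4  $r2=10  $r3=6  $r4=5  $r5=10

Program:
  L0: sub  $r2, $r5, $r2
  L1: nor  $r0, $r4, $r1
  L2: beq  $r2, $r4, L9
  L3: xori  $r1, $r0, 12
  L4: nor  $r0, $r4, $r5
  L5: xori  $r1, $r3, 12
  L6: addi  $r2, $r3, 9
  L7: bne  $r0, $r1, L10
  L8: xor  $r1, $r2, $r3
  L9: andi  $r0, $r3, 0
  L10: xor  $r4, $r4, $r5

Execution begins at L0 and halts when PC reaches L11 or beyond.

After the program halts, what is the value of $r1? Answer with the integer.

  step pc=0: sub  $r2, $r5, $r2  regs=(0,4,0,6,5,10)
  step pc=1: nor  $r0, $r4, $r1  regs=(0,4,0,6,5,10)
  step pc=2: beq  $r2, $r4, L9  cond=F  regs=(0,4,0,6,5,10)
  step pc=3: xori  $r1, $r0, 12  regs=(0,12,0,6,5,10)
  step pc=4: nor  $r0, $r4, $r5  regs=(0,12,0,6,5,10)
  step pc=5: xori  $r1, $r3, 12  regs=(0,10,0,6,5,10)
  step pc=6: addi  $r2, $r3, 9  regs=(0,10,15,6,5,10)
  step pc=7: bne  $r0, $r1, L10  cond=T  regs=(0,10,15,6,5,10)
  step pc=8: xor  $r1, $r2, $r3  regs=(0,9,15,6,5,10)
  step pc=10: xor  $r4, $r4, $r5  regs=(0,9,15,6,15,10)

9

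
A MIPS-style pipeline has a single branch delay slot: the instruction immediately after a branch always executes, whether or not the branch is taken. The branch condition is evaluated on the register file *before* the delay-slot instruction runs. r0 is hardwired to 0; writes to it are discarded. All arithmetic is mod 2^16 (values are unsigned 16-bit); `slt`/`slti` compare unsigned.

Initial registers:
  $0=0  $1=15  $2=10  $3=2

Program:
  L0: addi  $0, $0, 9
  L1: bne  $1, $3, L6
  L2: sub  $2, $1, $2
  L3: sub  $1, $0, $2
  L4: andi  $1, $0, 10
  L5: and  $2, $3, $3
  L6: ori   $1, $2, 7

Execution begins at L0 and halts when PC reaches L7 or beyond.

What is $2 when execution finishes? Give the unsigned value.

#0 addi  $0, $0, 9 ; 0/15/10/2
#1 bne  $1, $3, L6 ; 0/15/10/2 ; →target
#2 sub  $2, $1, $2 ; 0/15/5/2
#6 ori   $1, $2, 7 ; 0/7/5/2

5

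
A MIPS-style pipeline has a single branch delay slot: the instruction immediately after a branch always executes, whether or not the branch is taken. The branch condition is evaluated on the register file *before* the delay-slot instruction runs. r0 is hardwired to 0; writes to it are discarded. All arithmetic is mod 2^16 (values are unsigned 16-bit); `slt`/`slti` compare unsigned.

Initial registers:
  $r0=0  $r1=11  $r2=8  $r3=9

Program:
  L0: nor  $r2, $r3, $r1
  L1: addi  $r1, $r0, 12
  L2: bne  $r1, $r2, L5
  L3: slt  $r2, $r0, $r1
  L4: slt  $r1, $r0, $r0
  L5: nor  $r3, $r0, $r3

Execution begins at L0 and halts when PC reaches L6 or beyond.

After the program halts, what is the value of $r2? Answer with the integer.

[0] nor  $r2, $r3, $r1  →  {$r0:0, $r1:11, $r2:65524, $r3:9}
[1] addi  $r1, $r0, 12  →  {$r0:0, $r1:12, $r2:65524, $r3:9}
[2] bne  $r1, $r2, L5  →  {$r0:0, $r1:12, $r2:65524, $r3:9}  ⟨branch taken⟩
[3] slt  $r2, $r0, $r1  →  {$r0:0, $r1:12, $r2:1, $r3:9}
[5] nor  $r3, $r0, $r3  →  {$r0:0, $r1:12, $r2:1, $r3:65526}

1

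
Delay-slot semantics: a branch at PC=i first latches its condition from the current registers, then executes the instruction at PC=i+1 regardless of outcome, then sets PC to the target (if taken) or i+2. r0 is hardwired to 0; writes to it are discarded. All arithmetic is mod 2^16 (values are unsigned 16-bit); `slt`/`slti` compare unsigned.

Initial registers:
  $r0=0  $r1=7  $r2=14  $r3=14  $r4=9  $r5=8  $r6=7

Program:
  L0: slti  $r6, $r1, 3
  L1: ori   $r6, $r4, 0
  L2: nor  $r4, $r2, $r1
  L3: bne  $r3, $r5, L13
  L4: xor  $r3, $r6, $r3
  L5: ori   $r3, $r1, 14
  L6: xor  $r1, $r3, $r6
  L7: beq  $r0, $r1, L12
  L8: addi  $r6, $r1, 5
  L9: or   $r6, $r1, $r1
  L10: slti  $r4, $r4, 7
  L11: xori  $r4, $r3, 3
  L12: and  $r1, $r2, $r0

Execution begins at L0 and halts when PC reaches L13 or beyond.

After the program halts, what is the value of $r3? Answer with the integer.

  step pc=0: slti  $r6, $r1, 3  regs=(0,7,14,14,9,8,0)
  step pc=1: ori   $r6, $r4, 0  regs=(0,7,14,14,9,8,9)
  step pc=2: nor  $r4, $r2, $r1  regs=(0,7,14,14,65520,8,9)
  step pc=3: bne  $r3, $r5, L13  cond=T  regs=(0,7,14,14,65520,8,9)
  step pc=4: xor  $r3, $r6, $r3  regs=(0,7,14,7,65520,8,9)

7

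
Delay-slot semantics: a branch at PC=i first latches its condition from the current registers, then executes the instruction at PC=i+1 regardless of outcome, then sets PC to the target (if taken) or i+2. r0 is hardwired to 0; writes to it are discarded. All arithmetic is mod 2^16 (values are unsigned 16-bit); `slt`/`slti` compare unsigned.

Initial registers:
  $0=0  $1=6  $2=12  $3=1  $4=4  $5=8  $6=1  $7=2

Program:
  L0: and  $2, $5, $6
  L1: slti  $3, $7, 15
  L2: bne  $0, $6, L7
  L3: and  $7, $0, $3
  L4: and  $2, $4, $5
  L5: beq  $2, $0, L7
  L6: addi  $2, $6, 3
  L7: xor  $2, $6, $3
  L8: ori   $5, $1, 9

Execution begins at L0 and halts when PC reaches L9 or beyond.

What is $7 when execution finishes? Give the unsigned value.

0

[0] and  $2, $5, $6  →  {$0:0, $1:6, $2:0, $3:1, $4:4, $5:8, $6:1, $7:2}
[1] slti  $3, $7, 15  →  {$0:0, $1:6, $2:0, $3:1, $4:4, $5:8, $6:1, $7:2}
[2] bne  $0, $6, L7  →  {$0:0, $1:6, $2:0, $3:1, $4:4, $5:8, $6:1, $7:2}  ⟨branch taken⟩
[3] and  $7, $0, $3  →  {$0:0, $1:6, $2:0, $3:1, $4:4, $5:8, $6:1, $7:0}
[7] xor  $2, $6, $3  →  {$0:0, $1:6, $2:0, $3:1, $4:4, $5:8, $6:1, $7:0}
[8] ori   $5, $1, 9  →  {$0:0, $1:6, $2:0, $3:1, $4:4, $5:15, $6:1, $7:0}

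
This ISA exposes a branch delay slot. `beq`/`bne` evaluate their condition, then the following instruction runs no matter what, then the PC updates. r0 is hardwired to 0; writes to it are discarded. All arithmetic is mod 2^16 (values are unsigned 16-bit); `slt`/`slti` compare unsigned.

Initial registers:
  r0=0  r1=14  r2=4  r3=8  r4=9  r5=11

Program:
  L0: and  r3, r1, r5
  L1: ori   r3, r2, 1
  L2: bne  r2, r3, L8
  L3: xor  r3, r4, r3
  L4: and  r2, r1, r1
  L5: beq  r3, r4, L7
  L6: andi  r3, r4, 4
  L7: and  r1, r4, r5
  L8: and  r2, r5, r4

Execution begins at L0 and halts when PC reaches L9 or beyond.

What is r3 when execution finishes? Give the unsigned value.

PC=0  and  r3, r1, r5        | r0=0 r1=14 r2=4 r3=10 r4=9 r5=11
PC=1  ori   r3, r2, 1        | r0=0 r1=14 r2=4 r3=5 r4=9 r5=11
PC=2  bne  r2, r3, L8        | r0=0 r1=14 r2=4 r3=5 r4=9 r5=11  [TAKEN]
PC=3  xor  r3, r4, r3        | r0=0 r1=14 r2=4 r3=12 r4=9 r5=11
PC=8  and  r2, r5, r4        | r0=0 r1=14 r2=9 r3=12 r4=9 r5=11

12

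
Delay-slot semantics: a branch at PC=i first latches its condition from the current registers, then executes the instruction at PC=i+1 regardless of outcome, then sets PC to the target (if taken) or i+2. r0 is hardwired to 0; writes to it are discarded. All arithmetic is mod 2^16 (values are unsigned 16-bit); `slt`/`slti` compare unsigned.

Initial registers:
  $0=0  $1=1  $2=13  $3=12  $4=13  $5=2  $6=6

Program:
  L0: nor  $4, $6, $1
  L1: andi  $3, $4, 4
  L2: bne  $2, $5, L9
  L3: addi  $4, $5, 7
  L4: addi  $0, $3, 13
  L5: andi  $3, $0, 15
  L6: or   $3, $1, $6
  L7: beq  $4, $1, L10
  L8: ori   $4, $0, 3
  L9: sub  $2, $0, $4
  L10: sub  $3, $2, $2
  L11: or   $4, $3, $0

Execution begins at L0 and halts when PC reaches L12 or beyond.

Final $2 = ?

  step pc=0: nor  $4, $6, $1  regs=(0,1,13,12,65528,2,6)
  step pc=1: andi  $3, $4, 4  regs=(0,1,13,0,65528,2,6)
  step pc=2: bne  $2, $5, L9  cond=T  regs=(0,1,13,0,65528,2,6)
  step pc=3: addi  $4, $5, 7  regs=(0,1,13,0,9,2,6)
  step pc=9: sub  $2, $0, $4  regs=(0,1,65527,0,9,2,6)
  step pc=10: sub  $3, $2, $2  regs=(0,1,65527,0,9,2,6)
  step pc=11: or   $4, $3, $0  regs=(0,1,65527,0,0,2,6)

65527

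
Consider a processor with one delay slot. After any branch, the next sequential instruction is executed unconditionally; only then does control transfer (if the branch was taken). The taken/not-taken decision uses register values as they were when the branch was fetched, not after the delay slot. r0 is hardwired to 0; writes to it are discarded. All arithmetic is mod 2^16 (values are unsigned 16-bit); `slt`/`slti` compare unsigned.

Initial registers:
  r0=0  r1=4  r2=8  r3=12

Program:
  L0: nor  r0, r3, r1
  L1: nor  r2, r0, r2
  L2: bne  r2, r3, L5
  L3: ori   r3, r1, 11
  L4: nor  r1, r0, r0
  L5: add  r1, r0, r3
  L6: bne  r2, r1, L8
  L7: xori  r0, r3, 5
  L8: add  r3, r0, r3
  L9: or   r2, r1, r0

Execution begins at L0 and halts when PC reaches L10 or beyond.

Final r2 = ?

15

  step pc=0: nor  r0, r3, r1  regs=(0,4,8,12)
  step pc=1: nor  r2, r0, r2  regs=(0,4,65527,12)
  step pc=2: bne  r2, r3, L5  cond=T  regs=(0,4,65527,12)
  step pc=3: ori   r3, r1, 11  regs=(0,4,65527,15)
  step pc=5: add  r1, r0, r3  regs=(0,15,65527,15)
  step pc=6: bne  r2, r1, L8  cond=T  regs=(0,15,65527,15)
  step pc=7: xori  r0, r3, 5  regs=(0,15,65527,15)
  step pc=8: add  r3, r0, r3  regs=(0,15,65527,15)
  step pc=9: or   r2, r1, r0  regs=(0,15,15,15)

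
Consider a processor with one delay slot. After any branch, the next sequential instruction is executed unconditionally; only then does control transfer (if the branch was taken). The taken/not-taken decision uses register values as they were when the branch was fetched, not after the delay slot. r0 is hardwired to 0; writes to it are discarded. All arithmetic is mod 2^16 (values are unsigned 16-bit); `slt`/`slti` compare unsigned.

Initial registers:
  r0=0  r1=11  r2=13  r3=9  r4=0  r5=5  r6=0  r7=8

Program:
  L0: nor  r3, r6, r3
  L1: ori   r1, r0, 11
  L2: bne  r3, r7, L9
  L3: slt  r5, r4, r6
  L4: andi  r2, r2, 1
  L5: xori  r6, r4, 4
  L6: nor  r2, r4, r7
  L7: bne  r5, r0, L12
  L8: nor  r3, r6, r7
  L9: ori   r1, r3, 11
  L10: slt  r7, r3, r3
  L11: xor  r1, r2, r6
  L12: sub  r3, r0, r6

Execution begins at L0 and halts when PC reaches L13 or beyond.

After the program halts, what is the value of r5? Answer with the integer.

[0] nor  r3, r6, r3  →  {r0:0, r1:11, r2:13, r3:65526, r4:0, r5:5, r6:0, r7:8}
[1] ori   r1, r0, 11  →  {r0:0, r1:11, r2:13, r3:65526, r4:0, r5:5, r6:0, r7:8}
[2] bne  r3, r7, L9  →  {r0:0, r1:11, r2:13, r3:65526, r4:0, r5:5, r6:0, r7:8}  ⟨branch taken⟩
[3] slt  r5, r4, r6  →  {r0:0, r1:11, r2:13, r3:65526, r4:0, r5:0, r6:0, r7:8}
[9] ori   r1, r3, 11  →  {r0:0, r1:65535, r2:13, r3:65526, r4:0, r5:0, r6:0, r7:8}
[10] slt  r7, r3, r3  →  {r0:0, r1:65535, r2:13, r3:65526, r4:0, r5:0, r6:0, r7:0}
[11] xor  r1, r2, r6  →  {r0:0, r1:13, r2:13, r3:65526, r4:0, r5:0, r6:0, r7:0}
[12] sub  r3, r0, r6  →  {r0:0, r1:13, r2:13, r3:0, r4:0, r5:0, r6:0, r7:0}

0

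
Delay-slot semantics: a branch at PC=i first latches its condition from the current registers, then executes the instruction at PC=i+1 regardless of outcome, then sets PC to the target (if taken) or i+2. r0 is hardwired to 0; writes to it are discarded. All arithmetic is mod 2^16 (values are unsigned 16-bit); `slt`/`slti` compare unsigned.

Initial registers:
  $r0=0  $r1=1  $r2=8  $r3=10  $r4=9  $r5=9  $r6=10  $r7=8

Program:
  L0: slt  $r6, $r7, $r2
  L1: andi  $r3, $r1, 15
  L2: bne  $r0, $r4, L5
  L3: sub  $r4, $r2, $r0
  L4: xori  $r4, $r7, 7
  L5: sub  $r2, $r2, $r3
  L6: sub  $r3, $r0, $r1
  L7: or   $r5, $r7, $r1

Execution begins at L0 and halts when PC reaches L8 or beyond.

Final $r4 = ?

#0 slt  $r6, $r7, $r2 ; 0/1/8/10/9/9/0/8
#1 andi  $r3, $r1, 15 ; 0/1/8/1/9/9/0/8
#2 bne  $r0, $r4, L5 ; 0/1/8/1/9/9/0/8 ; →target
#3 sub  $r4, $r2, $r0 ; 0/1/8/1/8/9/0/8
#5 sub  $r2, $r2, $r3 ; 0/1/7/1/8/9/0/8
#6 sub  $r3, $r0, $r1 ; 0/1/7/65535/8/9/0/8
#7 or   $r5, $r7, $r1 ; 0/1/7/65535/8/9/0/8

8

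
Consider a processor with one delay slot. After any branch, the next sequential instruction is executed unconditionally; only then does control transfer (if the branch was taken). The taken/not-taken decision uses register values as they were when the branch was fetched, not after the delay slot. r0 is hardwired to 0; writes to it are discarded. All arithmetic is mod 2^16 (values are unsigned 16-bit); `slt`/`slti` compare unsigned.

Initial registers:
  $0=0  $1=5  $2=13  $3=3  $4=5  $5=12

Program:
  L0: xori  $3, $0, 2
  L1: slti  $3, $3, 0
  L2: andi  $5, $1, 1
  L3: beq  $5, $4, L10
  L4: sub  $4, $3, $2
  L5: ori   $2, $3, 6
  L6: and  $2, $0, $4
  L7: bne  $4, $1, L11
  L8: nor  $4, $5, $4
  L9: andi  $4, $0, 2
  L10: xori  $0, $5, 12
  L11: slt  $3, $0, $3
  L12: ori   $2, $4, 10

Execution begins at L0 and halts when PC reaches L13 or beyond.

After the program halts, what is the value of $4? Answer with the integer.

#0 xori  $3, $0, 2 ; 0/5/13/2/5/12
#1 slti  $3, $3, 0 ; 0/5/13/0/5/12
#2 andi  $5, $1, 1 ; 0/5/13/0/5/1
#3 beq  $5, $4, L10 ; 0/5/13/0/5/1 ; →fallthru
#4 sub  $4, $3, $2 ; 0/5/13/0/65523/1
#5 ori   $2, $3, 6 ; 0/5/6/0/65523/1
#6 and  $2, $0, $4 ; 0/5/0/0/65523/1
#7 bne  $4, $1, L11 ; 0/5/0/0/65523/1 ; →target
#8 nor  $4, $5, $4 ; 0/5/0/0/12/1
#11 slt  $3, $0, $3 ; 0/5/0/0/12/1
#12 ori   $2, $4, 10 ; 0/5/14/0/12/1

12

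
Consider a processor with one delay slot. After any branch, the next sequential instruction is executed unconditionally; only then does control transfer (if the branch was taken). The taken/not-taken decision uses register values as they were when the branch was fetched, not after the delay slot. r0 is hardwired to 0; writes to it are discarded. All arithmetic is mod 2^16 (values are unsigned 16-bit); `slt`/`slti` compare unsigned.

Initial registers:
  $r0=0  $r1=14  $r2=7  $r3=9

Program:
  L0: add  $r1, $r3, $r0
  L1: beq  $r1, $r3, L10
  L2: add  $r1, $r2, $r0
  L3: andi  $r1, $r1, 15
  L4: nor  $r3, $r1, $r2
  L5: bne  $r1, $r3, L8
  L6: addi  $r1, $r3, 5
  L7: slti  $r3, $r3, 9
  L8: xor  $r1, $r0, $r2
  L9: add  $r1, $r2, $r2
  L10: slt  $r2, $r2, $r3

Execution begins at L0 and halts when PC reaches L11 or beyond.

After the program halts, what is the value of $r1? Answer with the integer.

PC=0  add  $r1, $r3, $r0     | $r0=0 $r1=9 $r2=7 $r3=9
PC=1  beq  $r1, $r3, L10     | $r0=0 $r1=9 $r2=7 $r3=9  [TAKEN]
PC=2  add  $r1, $r2, $r0     | $r0=0 $r1=7 $r2=7 $r3=9
PC=10 slt  $r2, $r2, $r3     | $r0=0 $r1=7 $r2=1 $r3=9

7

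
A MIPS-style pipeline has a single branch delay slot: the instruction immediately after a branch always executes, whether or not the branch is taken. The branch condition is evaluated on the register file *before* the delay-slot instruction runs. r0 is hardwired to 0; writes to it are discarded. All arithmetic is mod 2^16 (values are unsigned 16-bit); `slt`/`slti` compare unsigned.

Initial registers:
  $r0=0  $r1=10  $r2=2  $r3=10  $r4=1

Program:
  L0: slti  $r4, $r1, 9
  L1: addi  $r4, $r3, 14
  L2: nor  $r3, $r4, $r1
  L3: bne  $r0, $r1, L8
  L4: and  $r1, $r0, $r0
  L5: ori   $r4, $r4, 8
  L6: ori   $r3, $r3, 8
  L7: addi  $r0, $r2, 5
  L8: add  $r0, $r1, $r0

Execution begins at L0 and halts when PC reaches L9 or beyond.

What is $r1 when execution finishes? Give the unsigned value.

0

[0] slti  $r4, $r1, 9  →  {$r0:0, $r1:10, $r2:2, $r3:10, $r4:0}
[1] addi  $r4, $r3, 14  →  {$r0:0, $r1:10, $r2:2, $r3:10, $r4:24}
[2] nor  $r3, $r4, $r1  →  {$r0:0, $r1:10, $r2:2, $r3:65509, $r4:24}
[3] bne  $r0, $r1, L8  →  {$r0:0, $r1:10, $r2:2, $r3:65509, $r4:24}  ⟨branch taken⟩
[4] and  $r1, $r0, $r0  →  {$r0:0, $r1:0, $r2:2, $r3:65509, $r4:24}
[8] add  $r0, $r1, $r0  →  {$r0:0, $r1:0, $r2:2, $r3:65509, $r4:24}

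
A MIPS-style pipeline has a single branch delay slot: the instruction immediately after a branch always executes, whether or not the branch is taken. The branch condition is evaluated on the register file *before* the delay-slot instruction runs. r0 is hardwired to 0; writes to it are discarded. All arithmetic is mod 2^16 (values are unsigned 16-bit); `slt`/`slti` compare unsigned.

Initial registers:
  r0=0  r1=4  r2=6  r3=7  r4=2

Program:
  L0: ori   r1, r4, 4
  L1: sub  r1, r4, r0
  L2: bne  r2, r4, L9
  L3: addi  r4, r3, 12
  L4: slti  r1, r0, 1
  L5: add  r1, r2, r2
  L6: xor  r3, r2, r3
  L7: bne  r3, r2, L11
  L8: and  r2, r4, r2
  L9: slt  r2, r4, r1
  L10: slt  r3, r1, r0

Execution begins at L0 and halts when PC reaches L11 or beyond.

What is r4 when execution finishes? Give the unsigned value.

19

PC=0  ori   r1, r4, 4        | r0=0 r1=6 r2=6 r3=7 r4=2
PC=1  sub  r1, r4, r0        | r0=0 r1=2 r2=6 r3=7 r4=2
PC=2  bne  r2, r4, L9        | r0=0 r1=2 r2=6 r3=7 r4=2  [TAKEN]
PC=3  addi  r4, r3, 12       | r0=0 r1=2 r2=6 r3=7 r4=19
PC=9  slt  r2, r4, r1        | r0=0 r1=2 r2=0 r3=7 r4=19
PC=10 slt  r3, r1, r0        | r0=0 r1=2 r2=0 r3=0 r4=19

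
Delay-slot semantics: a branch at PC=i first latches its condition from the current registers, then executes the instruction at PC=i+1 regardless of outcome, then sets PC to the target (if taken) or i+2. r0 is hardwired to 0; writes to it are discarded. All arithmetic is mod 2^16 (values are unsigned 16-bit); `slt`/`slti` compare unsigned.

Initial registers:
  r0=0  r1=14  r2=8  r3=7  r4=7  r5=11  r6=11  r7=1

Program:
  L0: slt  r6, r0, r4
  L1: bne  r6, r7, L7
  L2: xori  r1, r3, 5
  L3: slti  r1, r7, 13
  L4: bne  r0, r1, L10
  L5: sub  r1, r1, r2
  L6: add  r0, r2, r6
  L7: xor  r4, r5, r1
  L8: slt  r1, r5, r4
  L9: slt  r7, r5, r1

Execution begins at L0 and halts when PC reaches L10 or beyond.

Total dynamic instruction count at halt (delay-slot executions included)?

  step pc=0: slt  r6, r0, r4  regs=(0,14,8,7,7,11,1,1)
  step pc=1: bne  r6, r7, L7  cond=F  regs=(0,14,8,7,7,11,1,1)
  step pc=2: xori  r1, r3, 5  regs=(0,2,8,7,7,11,1,1)
  step pc=3: slti  r1, r7, 13  regs=(0,1,8,7,7,11,1,1)
  step pc=4: bne  r0, r1, L10  cond=T  regs=(0,1,8,7,7,11,1,1)
  step pc=5: sub  r1, r1, r2  regs=(0,65529,8,7,7,11,1,1)

6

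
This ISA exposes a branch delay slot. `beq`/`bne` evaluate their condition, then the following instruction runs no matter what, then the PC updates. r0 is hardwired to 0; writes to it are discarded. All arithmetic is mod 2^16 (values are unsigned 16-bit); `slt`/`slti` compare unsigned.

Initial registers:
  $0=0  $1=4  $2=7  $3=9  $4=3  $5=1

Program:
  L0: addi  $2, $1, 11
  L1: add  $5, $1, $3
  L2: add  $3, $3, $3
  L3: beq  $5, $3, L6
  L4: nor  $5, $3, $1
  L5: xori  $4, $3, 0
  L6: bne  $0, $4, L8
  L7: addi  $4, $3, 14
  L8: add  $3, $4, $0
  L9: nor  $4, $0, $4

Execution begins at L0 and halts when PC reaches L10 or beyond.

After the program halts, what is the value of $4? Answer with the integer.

65503

PC=0  addi  $2, $1, 11       | $0=0 $1=4 $2=15 $3=9 $4=3 $5=1
PC=1  add  $5, $1, $3        | $0=0 $1=4 $2=15 $3=9 $4=3 $5=13
PC=2  add  $3, $3, $3        | $0=0 $1=4 $2=15 $3=18 $4=3 $5=13
PC=3  beq  $5, $3, L6        | $0=0 $1=4 $2=15 $3=18 $4=3 $5=13  [not taken]
PC=4  nor  $5, $3, $1        | $0=0 $1=4 $2=15 $3=18 $4=3 $5=65513
PC=5  xori  $4, $3, 0        | $0=0 $1=4 $2=15 $3=18 $4=18 $5=65513
PC=6  bne  $0, $4, L8        | $0=0 $1=4 $2=15 $3=18 $4=18 $5=65513  [TAKEN]
PC=7  addi  $4, $3, 14       | $0=0 $1=4 $2=15 $3=18 $4=32 $5=65513
PC=8  add  $3, $4, $0        | $0=0 $1=4 $2=15 $3=32 $4=32 $5=65513
PC=9  nor  $4, $0, $4        | $0=0 $1=4 $2=15 $3=32 $4=65503 $5=65513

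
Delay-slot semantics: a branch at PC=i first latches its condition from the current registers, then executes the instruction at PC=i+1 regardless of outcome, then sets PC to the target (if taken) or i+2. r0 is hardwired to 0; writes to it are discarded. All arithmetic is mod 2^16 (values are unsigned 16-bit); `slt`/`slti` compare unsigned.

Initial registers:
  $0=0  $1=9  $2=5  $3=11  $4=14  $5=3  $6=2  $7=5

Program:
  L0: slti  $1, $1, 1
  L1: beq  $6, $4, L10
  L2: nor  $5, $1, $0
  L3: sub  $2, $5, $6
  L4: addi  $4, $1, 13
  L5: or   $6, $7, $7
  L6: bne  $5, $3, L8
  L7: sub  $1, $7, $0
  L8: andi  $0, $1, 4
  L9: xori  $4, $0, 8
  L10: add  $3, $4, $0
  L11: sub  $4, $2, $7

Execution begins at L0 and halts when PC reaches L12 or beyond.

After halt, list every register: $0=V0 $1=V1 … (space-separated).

#0 slti  $1, $1, 1 ; 0/0/5/11/14/3/2/5
#1 beq  $6, $4, L10 ; 0/0/5/11/14/3/2/5 ; →fallthru
#2 nor  $5, $1, $0 ; 0/0/5/11/14/65535/2/5
#3 sub  $2, $5, $6 ; 0/0/65533/11/14/65535/2/5
#4 addi  $4, $1, 13 ; 0/0/65533/11/13/65535/2/5
#5 or   $6, $7, $7 ; 0/0/65533/11/13/65535/5/5
#6 bne  $5, $3, L8 ; 0/0/65533/11/13/65535/5/5 ; →target
#7 sub  $1, $7, $0 ; 0/5/65533/11/13/65535/5/5
#8 andi  $0, $1, 4 ; 0/5/65533/11/13/65535/5/5
#9 xori  $4, $0, 8 ; 0/5/65533/11/8/65535/5/5
#10 add  $3, $4, $0 ; 0/5/65533/8/8/65535/5/5
#11 sub  $4, $2, $7 ; 0/5/65533/8/65528/65535/5/5

$0=0 $1=5 $2=65533 $3=8 $4=65528 $5=65535 $6=5 $7=5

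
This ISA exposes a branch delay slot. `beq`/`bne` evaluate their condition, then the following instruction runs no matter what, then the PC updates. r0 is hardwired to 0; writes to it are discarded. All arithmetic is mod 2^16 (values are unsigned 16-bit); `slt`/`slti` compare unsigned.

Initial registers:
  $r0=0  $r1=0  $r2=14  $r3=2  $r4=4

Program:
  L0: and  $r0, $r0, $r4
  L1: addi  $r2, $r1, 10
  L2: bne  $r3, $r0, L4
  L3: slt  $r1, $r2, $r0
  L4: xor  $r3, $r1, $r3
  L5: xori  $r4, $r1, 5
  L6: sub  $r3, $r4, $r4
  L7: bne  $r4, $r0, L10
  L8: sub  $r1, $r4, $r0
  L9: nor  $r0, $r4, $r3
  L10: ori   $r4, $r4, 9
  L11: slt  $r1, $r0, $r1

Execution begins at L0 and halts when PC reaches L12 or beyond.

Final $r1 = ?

1

PC=0  and  $r0, $r0, $r4     | $r0=0 $r1=0 $r2=14 $r3=2 $r4=4
PC=1  addi  $r2, $r1, 10     | $r0=0 $r1=0 $r2=10 $r3=2 $r4=4
PC=2  bne  $r3, $r0, L4      | $r0=0 $r1=0 $r2=10 $r3=2 $r4=4  [TAKEN]
PC=3  slt  $r1, $r2, $r0     | $r0=0 $r1=0 $r2=10 $r3=2 $r4=4
PC=4  xor  $r3, $r1, $r3     | $r0=0 $r1=0 $r2=10 $r3=2 $r4=4
PC=5  xori  $r4, $r1, 5      | $r0=0 $r1=0 $r2=10 $r3=2 $r4=5
PC=6  sub  $r3, $r4, $r4     | $r0=0 $r1=0 $r2=10 $r3=0 $r4=5
PC=7  bne  $r4, $r0, L10     | $r0=0 $r1=0 $r2=10 $r3=0 $r4=5  [TAKEN]
PC=8  sub  $r1, $r4, $r0     | $r0=0 $r1=5 $r2=10 $r3=0 $r4=5
PC=10 ori   $r4, $r4, 9      | $r0=0 $r1=5 $r2=10 $r3=0 $r4=13
PC=11 slt  $r1, $r0, $r1     | $r0=0 $r1=1 $r2=10 $r3=0 $r4=13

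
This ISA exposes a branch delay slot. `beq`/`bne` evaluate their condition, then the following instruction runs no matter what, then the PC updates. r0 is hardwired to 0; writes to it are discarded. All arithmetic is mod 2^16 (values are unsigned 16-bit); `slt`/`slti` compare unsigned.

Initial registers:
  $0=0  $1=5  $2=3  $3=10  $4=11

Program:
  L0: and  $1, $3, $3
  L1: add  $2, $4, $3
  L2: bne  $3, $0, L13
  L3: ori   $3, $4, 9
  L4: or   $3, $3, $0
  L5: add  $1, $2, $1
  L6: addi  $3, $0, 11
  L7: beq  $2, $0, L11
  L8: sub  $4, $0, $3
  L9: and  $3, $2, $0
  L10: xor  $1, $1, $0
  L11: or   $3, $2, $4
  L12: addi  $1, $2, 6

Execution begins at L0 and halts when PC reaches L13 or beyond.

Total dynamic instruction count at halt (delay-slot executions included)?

  step pc=0: and  $1, $3, $3  regs=(0,10,3,10,11)
  step pc=1: add  $2, $4, $3  regs=(0,10,21,10,11)
  step pc=2: bne  $3, $0, L13  cond=T  regs=(0,10,21,10,11)
  step pc=3: ori   $3, $4, 9  regs=(0,10,21,11,11)

4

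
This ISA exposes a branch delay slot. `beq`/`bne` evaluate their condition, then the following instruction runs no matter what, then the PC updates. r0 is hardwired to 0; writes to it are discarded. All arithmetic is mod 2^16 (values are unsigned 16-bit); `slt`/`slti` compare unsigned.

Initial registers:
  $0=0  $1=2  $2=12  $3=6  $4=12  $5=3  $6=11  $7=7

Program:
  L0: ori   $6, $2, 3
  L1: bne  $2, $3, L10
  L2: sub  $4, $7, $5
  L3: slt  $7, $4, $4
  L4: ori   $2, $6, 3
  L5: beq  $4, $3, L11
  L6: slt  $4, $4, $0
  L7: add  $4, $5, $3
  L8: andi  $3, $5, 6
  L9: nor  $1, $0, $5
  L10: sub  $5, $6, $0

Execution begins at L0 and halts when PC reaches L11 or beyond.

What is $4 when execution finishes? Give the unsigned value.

  step pc=0: ori   $6, $2, 3  regs=(0,2,12,6,12,3,15,7)
  step pc=1: bne  $2, $3, L10  cond=T  regs=(0,2,12,6,12,3,15,7)
  step pc=2: sub  $4, $7, $5  regs=(0,2,12,6,4,3,15,7)
  step pc=10: sub  $5, $6, $0  regs=(0,2,12,6,4,15,15,7)

4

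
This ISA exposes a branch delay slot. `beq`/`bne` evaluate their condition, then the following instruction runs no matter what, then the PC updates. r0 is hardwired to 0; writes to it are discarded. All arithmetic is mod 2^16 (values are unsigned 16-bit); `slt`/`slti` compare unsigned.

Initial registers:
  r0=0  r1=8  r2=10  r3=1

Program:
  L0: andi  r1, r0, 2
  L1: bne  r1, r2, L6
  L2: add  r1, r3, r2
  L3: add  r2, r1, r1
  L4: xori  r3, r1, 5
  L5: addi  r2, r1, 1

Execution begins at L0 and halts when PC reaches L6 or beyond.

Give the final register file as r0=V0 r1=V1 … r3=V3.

r0=0 r1=11 r2=10 r3=1

#0 andi  r1, r0, 2 ; 0/0/10/1
#1 bne  r1, r2, L6 ; 0/0/10/1 ; →target
#2 add  r1, r3, r2 ; 0/11/10/1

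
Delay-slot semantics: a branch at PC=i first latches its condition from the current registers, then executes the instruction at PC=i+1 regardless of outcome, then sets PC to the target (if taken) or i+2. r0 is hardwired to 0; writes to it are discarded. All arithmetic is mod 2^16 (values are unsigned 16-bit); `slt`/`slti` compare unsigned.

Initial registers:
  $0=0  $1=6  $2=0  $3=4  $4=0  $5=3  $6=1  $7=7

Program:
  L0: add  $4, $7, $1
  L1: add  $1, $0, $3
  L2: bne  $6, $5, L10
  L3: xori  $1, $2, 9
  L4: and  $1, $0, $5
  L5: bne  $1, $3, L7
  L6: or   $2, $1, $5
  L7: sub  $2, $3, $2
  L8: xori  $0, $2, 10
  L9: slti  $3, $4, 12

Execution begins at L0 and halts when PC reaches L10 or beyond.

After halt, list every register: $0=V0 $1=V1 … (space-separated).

PC=0  add  $4, $7, $1        | $0=0 $1=6 $2=0 $3=4 $4=13 $5=3 $6=1 $7=7
PC=1  add  $1, $0, $3        | $0=0 $1=4 $2=0 $3=4 $4=13 $5=3 $6=1 $7=7
PC=2  bne  $6, $5, L10       | $0=0 $1=4 $2=0 $3=4 $4=13 $5=3 $6=1 $7=7  [TAKEN]
PC=3  xori  $1, $2, 9        | $0=0 $1=9 $2=0 $3=4 $4=13 $5=3 $6=1 $7=7

$0=0 $1=9 $2=0 $3=4 $4=13 $5=3 $6=1 $7=7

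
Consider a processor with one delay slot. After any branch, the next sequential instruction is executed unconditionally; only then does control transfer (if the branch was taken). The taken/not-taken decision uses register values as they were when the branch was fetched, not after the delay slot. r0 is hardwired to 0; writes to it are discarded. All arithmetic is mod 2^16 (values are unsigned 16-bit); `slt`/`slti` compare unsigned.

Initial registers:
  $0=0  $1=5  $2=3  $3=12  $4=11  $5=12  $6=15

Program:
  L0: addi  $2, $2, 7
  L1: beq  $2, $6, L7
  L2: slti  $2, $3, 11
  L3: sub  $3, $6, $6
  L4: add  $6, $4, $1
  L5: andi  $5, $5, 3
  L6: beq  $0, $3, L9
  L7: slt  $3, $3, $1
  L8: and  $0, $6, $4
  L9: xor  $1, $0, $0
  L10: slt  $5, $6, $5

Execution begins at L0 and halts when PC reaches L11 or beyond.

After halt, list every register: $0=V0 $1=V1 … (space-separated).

$0=0 $1=0 $2=0 $3=1 $4=11 $5=0 $6=16

  step pc=0: addi  $2, $2, 7  regs=(0,5,10,12,11,12,15)
  step pc=1: beq  $2, $6, L7  cond=F  regs=(0,5,10,12,11,12,15)
  step pc=2: slti  $2, $3, 11  regs=(0,5,0,12,11,12,15)
  step pc=3: sub  $3, $6, $6  regs=(0,5,0,0,11,12,15)
  step pc=4: add  $6, $4, $1  regs=(0,5,0,0,11,12,16)
  step pc=5: andi  $5, $5, 3  regs=(0,5,0,0,11,0,16)
  step pc=6: beq  $0, $3, L9  cond=T  regs=(0,5,0,0,11,0,16)
  step pc=7: slt  $3, $3, $1  regs=(0,5,0,1,11,0,16)
  step pc=9: xor  $1, $0, $0  regs=(0,0,0,1,11,0,16)
  step pc=10: slt  $5, $6, $5  regs=(0,0,0,1,11,0,16)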